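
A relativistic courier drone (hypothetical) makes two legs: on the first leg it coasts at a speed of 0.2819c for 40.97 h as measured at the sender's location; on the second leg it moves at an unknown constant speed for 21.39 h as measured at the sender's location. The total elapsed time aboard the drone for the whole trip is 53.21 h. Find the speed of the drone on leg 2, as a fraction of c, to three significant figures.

Leg 1: γ = 1/√(1 − 0.2819²) = 1/√0.9205 = 1.042; τ_1 = 40.97/1.042 = 39.31 h.
Leg 2: speed unknown; τ_2 = 21.39/γ_2.
Total proper time: 39.31 + τ_2 = 53.21, so τ_2 = 53.21 − 39.31 = 13.90 h.
γ_2 = 21.39/13.90 = 1.539; β = √(1 − 1/γ²) = √0.5776.

β = 0.760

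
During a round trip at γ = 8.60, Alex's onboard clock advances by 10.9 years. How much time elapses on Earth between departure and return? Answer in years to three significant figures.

γ = 8.60
Earth-frame duration is the dilated interval: Δt = γτ = 8.600 × 10.9 years.

Δt = 93.7 years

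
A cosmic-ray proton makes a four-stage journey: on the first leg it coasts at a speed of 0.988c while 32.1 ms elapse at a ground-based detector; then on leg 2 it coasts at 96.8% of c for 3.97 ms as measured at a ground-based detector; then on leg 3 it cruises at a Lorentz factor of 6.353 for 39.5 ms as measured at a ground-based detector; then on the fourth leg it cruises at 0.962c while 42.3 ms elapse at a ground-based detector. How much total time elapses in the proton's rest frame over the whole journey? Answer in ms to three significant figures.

Leg 1: γ = 1/√(1 − 0.988²) = 1/√0.02386 = 6.474; τ_1 = 32.1/6.474 = 4.958 ms.
Leg 2: β = 0.968; γ = 1/√(1 − 0.968²) = 1/√0.06298 = 3.985; τ_2 = 3.97/3.985 = 0.9963 ms.
Leg 3: γ = 6.353; τ_3 = 39.5/6.353 = 6.218 ms.
Leg 4: γ = 1/√(1 − 0.962²) = 1/√0.07456 = 3.662; τ_4 = 42.3/3.662 = 11.55 ms.
Total: 4.958 + 0.9963 + 6.218 + 11.55 ms.

τ = 23.7 ms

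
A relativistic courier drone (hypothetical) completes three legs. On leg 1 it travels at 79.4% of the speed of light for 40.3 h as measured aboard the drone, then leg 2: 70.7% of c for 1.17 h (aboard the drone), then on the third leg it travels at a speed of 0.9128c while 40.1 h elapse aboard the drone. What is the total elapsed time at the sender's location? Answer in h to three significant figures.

Leg 1: β = 0.794; γ = 1/√(1 − 0.794²) = 1/√0.3696 = 1.645; Δt_1 = 1.645 × 40.3 = 66.29 h.
Leg 2: β = 0.707; γ = 1/√(1 − 0.707²) = 1/√0.5002 = 1.414; Δt_2 = 1.414 × 1.17 = 1.654 h.
Leg 3: γ = 1/√(1 − 0.9128²) = 1/√0.1668 = 2.449; Δt_3 = 2.449 × 40.1 = 98.19 h.
Total: 66.29 + 1.654 + 98.19 h.

Δt = 166 h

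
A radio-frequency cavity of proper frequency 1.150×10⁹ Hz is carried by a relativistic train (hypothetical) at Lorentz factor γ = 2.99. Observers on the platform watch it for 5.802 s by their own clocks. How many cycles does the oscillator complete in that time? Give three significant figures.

N = 2.23×10⁹

γ = 2.99
During 5.802 s of lab time, the oscillator's proper time advances by τ = Δt/γ = 5.802/2.990 = 1.940 s = 1.940×10⁰ s.
N = f × τ = 1.150×10⁹ × 1.940×10⁰ = 2.232×10⁹.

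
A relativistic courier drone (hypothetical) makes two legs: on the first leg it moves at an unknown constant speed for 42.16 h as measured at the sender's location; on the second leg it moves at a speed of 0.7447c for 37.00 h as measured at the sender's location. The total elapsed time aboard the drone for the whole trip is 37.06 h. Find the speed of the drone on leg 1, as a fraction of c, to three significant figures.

β = 0.956

Leg 1: speed unknown; τ_1 = 42.16/γ_1.
Leg 2: γ = 1/√(1 − 0.7447²) = 1/√0.4454 = 1.498; τ_2 = 37.00/1.498 = 24.69 h.
Total proper time: τ_1 + 24.69 = 37.06, so τ_1 = 37.06 − 24.69 = 12.37 h.
γ_1 = 42.16/12.37 = 3.409; β = √(1 − 1/γ²) = √0.9140.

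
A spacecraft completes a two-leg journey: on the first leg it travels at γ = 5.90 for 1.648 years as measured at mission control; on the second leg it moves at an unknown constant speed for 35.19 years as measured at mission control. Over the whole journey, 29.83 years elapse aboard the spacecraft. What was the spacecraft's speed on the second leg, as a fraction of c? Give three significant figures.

β = 0.543

Leg 1: γ = 5.90; τ_1 = 1.648/5.900 = 0.2793 years.
Leg 2: speed unknown; τ_2 = 35.19/γ_2.
Total proper time: 0.2793 + τ_2 = 29.83, so τ_2 = 29.83 − 0.2793 = 29.55 years.
γ_2 = 35.19/29.55 = 1.191; β = √(1 − 1/γ²) = √0.2948.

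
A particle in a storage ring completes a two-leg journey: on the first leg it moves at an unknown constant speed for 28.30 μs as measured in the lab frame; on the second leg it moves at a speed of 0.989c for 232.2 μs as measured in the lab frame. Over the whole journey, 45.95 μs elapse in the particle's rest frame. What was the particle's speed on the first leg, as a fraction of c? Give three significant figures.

Leg 1: speed unknown; τ_1 = 28.30/γ_1.
Leg 2: γ = 1/√(1 − 0.989²) = 1/√0.02188 = 6.761; τ_2 = 232.2/6.761 = 34.35 μs.
Total proper time: τ_1 + 34.35 = 45.95, so τ_1 = 45.95 − 34.35 = 11.60 μs.
γ_1 = 28.30/11.60 = 2.439; β = √(1 − 1/γ²) = √0.8319.

β = 0.912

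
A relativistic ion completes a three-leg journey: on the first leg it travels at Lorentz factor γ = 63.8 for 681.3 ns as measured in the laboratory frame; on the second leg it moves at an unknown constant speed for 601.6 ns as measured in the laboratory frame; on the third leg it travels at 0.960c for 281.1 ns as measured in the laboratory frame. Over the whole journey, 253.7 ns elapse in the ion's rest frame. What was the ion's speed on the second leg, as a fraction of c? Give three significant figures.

β = 0.962

Leg 1: γ = 63.8; τ_1 = 681.3/63.80 = 10.68 ns.
Leg 2: speed unknown; τ_2 = 601.6/γ_2.
Leg 3: γ = 1/√(1 − 0.960²) = 25/7 ≈ 3.571; τ_3 = 281.1/3.571 = 78.71 ns.
Total proper time: 10.68 + τ_2 + 78.71 = 253.7, so τ_2 = 253.7 − 89.39 = 164.3 ns.
γ_2 = 601.6/164.3 = 3.661; β = √(1 − 1/γ²) = √0.9254.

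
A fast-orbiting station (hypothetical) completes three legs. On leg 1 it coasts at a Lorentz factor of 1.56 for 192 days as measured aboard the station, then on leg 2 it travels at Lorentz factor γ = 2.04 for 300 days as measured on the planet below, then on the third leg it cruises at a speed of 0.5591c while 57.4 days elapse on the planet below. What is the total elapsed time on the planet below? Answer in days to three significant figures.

Δt = 657 days

Leg 1: γ = 1.56; Δt_1 = 1.560 × 192 = 299.5 days.
Leg 2: 300 days is already measured on the planet below.
Leg 3: 57.4 days is already measured on the planet below.
Total: 299.5 + 300.0 + 57.40 days.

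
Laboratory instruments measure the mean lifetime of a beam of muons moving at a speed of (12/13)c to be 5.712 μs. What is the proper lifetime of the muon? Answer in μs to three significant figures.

τ₀ = 2.20 μs

γ = 1/√(1 − (12/13)²) = 13/5 = 2.600
The lab-frame lifetime is the dilated interval; the proper lifetime is τ₀ = Δt/γ = 5.712/2.600 μs.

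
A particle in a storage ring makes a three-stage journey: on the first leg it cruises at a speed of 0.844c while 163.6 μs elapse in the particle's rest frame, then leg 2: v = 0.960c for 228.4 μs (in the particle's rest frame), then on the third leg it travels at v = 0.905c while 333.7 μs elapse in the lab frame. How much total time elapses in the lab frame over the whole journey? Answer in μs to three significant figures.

Δt = 1450 μs

Leg 1: γ = 1/√(1 − 0.844²) = 1/√0.2877 = 1.864; Δt_1 = 1.864 × 163.6 = 305.0 μs.
Leg 2: γ = 1/√(1 − 0.960²) = 1/√0.07840 = 3.571; Δt_2 = 3.571 × 228.4 = 815.7 μs.
Leg 3: 333.7 μs is already measured in the lab frame.
Total: 305.0 + 815.7 + 333.7 μs.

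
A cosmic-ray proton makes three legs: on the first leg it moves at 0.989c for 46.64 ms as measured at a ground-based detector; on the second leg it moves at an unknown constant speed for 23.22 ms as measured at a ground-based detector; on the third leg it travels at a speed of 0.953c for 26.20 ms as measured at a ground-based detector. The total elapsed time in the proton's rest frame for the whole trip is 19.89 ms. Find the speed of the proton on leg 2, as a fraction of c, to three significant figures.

β = 0.976

Leg 1: γ = 1/√(1 − 0.989²) = 1/√0.02188 = 6.761; τ_1 = 46.64/6.761 = 6.899 ms.
Leg 2: speed unknown; τ_2 = 23.22/γ_2.
Leg 3: γ = 1/√(1 − 0.953²) = 1/√0.09179 = 3.301; τ_3 = 26.20/3.301 = 7.938 ms.
Total proper time: 6.899 + τ_2 + 7.938 = 19.89, so τ_2 = 19.89 − 14.84 = 5.053 ms.
γ_2 = 23.22/5.053 = 4.595; β = √(1 − 1/γ²) = √0.9526.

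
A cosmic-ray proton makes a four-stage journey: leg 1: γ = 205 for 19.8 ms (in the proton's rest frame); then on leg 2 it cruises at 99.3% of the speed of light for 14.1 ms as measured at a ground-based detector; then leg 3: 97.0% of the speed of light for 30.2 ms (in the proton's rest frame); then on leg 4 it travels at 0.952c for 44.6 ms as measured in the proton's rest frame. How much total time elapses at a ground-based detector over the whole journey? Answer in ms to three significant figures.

Leg 1: γ = 205; Δt_1 = 205.0 × 19.8 = 4059 ms.
Leg 2: 14.1 ms is already measured at a ground-based detector.
Leg 3: β = 0.970; γ = 1/√(1 − 0.970²) = 1/√0.05910 = 4.113; Δt_3 = 4.113 × 30.2 = 124.2 ms.
Leg 4: γ = 1/√(1 − 0.952²) = 1/√0.09370 = 3.267; Δt_4 = 3.267 × 44.6 = 145.7 ms.
Total: 4059 + 14.10 + 124.2 + 145.7 ms.

Δt = 4340 ms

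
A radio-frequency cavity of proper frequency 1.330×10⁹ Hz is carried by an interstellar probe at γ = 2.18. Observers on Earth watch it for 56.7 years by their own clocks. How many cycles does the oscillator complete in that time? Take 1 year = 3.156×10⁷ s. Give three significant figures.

γ = 2.18
During 56.7 years of lab time, the oscillator's proper time advances by τ = Δt/γ = 56.7/2.180 = 26.01 years = 8.208×10⁸ s.
N = f × τ = 1.330×10⁹ × 8.208×10⁸ = 1.092×10¹⁸.

N = 1.09×10¹⁸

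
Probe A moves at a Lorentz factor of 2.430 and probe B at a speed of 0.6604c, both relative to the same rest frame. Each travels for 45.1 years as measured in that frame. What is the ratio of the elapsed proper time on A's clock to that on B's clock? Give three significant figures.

A: γ = 2.430. B: γ = 1/√(1 − 0.6604²) = 1/√0.5639 = 1.332.
τ_A/τ_B = γ_B/γ_A = 1.332/2.430 = 0.5480, so τ_A/τ_B = 0.5480.

τ_A/τ_B = 0.548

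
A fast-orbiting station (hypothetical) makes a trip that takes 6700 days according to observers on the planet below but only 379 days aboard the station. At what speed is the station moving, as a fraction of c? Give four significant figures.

The proper time is measured aboard the station (both events occur at the station's location); Δt is measured on the planet below. γ = Δt/τ = 6700/379 = 17.68.
β = √(1 − 1/γ²) = √(1 − 0.003200) = √0.9968

v = 0.9984c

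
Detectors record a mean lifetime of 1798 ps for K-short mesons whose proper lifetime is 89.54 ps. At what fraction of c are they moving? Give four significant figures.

β = 0.9988

γ = Δt/τ₀ = 1798/89.54 = 20.08
β = √(1 − 1/γ²) = √(1 − 0.002480) = √0.9975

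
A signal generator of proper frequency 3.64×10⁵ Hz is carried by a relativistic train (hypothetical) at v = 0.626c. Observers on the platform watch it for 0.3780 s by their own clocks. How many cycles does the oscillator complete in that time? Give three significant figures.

γ = 1/√(1 − 0.626²) = 1/√0.6081 = 1.282
During 0.3780 s of lab time, the oscillator's proper time advances by τ = Δt/γ = 0.3780/1.282 = 0.2948 s = 2.948×10⁻¹ s.
N = f × τ = 3.64×10⁵ × 2.948×10⁻¹ = 1.073×10⁵.

N = 1.07×10⁵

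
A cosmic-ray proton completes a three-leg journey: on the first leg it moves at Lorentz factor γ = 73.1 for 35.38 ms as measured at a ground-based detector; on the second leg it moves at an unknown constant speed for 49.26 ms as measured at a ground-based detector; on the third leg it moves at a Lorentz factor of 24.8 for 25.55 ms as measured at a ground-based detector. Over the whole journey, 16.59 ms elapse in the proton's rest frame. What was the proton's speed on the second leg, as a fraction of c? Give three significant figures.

β = 0.952

Leg 1: γ = 73.1; τ_1 = 35.38/73.10 = 0.4840 ms.
Leg 2: speed unknown; τ_2 = 49.26/γ_2.
Leg 3: γ = 24.8; τ_3 = 25.55/24.80 = 1.030 ms.
Total proper time: 0.4840 + τ_2 + 1.030 = 16.59, so τ_2 = 16.59 − 1.514 = 15.08 ms.
γ_2 = 49.26/15.08 = 3.267; β = √(1 − 1/γ²) = √0.9063.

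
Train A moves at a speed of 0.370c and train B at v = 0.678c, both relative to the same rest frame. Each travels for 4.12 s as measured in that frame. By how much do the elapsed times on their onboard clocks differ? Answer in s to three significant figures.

A: γ = 1/√(1 − 0.370²) = 1/√0.8631 = 1.076; τ_A = 4.12/1.076 = 3.828 s.
B: γ = 1/√(1 − 0.678²) = 1/√0.5403 = 1.360; τ_B = 4.12/1.360 = 3.028 s.

|τ_A − τ_B| = 0.799 s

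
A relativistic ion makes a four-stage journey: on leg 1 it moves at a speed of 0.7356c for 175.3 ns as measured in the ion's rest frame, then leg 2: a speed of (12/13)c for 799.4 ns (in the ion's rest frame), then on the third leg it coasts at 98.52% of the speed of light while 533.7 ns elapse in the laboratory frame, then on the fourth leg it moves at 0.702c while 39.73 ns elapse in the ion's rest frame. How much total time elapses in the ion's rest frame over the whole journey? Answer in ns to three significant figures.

τ = 1110 ns

Leg 1: 175.3 ns is already measured in the ion's rest frame.
Leg 2: 799.4 ns is already measured in the ion's rest frame.
Leg 3: β = 0.9852; γ = 1/√(1 − 0.9852²) = 1/√0.02938 = 5.834; τ_3 = 533.7/5.834 = 91.48 ns.
Leg 4: 39.73 ns is already measured in the ion's rest frame.
Total: 175.3 + 799.4 + 91.48 + 39.73 ns.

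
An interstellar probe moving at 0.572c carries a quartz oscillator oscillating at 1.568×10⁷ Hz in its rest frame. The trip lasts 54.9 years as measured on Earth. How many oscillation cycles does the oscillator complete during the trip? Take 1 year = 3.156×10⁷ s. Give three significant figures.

N = 2.23×10¹⁶

γ = 1/√(1 − 0.572²) = 1/√0.6728 = 1.219
The oscillator's own cycle count is N = f × τ where τ is the proper time aboard the probe. τ = Δt/γ = 54.9/1.219 = 45.03 years = 1.421×10⁹ s.
N = 1.568×10⁷ × 1.421×10⁹ = 2.228×10¹⁶.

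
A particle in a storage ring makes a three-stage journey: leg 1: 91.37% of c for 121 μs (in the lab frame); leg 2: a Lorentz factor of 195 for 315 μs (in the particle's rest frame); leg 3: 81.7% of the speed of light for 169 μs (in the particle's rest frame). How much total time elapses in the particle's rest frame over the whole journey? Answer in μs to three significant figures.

Leg 1: β = 0.9137; γ = 1/√(1 − 0.9137²) = 1/√0.1652 = 2.461; τ_1 = 121/2.461 = 49.17 μs.
Leg 2: 315 μs is already measured in the particle's rest frame.
Leg 3: 169 μs is already measured in the particle's rest frame.
Total: 49.17 + 315.0 + 169.0 μs.

τ = 533 μs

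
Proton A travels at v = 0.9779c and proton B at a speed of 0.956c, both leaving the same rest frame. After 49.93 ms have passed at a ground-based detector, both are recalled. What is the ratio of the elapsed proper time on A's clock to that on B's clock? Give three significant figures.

A: γ = 1/√(1 − 0.9779²) = 1/√0.04371 = 4.783. B: γ = 1/√(1 − 0.956²) = 1/√0.08606 = 3.409.
τ_A/τ_B = γ_B/γ_A = 3.409/4.783 = 0.7127, so τ_A/τ_B = 0.7127.

τ_A/τ_B = 0.713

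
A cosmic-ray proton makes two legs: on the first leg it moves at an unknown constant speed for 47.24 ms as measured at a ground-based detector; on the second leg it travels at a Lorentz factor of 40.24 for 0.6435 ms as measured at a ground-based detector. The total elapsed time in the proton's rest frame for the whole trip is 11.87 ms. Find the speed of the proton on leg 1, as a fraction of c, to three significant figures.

β = 0.968

Leg 1: speed unknown; τ_1 = 47.24/γ_1.
Leg 2: γ = 40.24; τ_2 = 0.6435/40.24 = 0.01599 ms.
Total proper time: τ_1 + 0.01599 = 11.87, so τ_1 = 11.87 − 0.01599 = 11.85 ms.
γ_1 = 47.24/11.85 = 3.985; β = √(1 − 1/γ²) = √0.9370.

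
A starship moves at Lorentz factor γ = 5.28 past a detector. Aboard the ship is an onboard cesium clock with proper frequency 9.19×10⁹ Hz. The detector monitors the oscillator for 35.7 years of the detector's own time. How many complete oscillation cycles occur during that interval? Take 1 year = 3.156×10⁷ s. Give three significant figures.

γ = 5.28
During 35.7 years of lab time, the oscillator's proper time advances by τ = Δt/γ = 35.7/5.280 = 6.761 years = 2.134×10⁸ s.
N = f × τ = 9.19×10⁹ × 2.134×10⁸ = 1.961×10¹⁸.

N = 1.96×10¹⁸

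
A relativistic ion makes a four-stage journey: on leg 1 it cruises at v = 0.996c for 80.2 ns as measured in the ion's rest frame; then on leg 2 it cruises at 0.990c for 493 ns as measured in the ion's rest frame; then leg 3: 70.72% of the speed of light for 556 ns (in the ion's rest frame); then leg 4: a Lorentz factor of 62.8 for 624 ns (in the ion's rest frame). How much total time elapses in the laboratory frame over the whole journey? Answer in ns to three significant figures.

Δt = 4.44×10⁴ ns

Leg 1: γ = 1/√(1 − 0.996²) = 1/√0.007984 = 11.19; Δt_1 = 11.19 × 80.2 = 897.6 ns.
Leg 2: γ = 1/√(1 − 0.990²) = 1/√0.01990 = 7.089; Δt_2 = 7.089 × 493 = 3495 ns.
Leg 3: β = 0.7072; γ = 1/√(1 − 0.7072²) = 1/√0.4999 = 1.414; Δt_3 = 1.414 × 556 = 786.4 ns.
Leg 4: γ = 62.8; Δt_4 = 62.80 × 624 = 3.919×10⁴ ns.
Total: 897.6 + 3495 + 786.4 + 3.919×10⁴ ns.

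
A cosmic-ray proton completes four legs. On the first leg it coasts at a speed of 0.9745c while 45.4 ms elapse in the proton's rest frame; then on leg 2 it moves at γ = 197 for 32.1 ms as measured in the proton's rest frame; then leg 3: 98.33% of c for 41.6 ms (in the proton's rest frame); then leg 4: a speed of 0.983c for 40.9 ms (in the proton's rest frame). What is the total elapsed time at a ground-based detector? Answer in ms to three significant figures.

Leg 1: γ = 1/√(1 − 0.9745²) = 1/√0.05035 = 4.457; Δt_1 = 4.457 × 45.4 = 202.3 ms.
Leg 2: γ = 197; Δt_2 = 197.0 × 32.1 = 6324 ms.
Leg 3: β = 0.9833; γ = 1/√(1 − 0.9833²) = 1/√0.03312 = 5.495; Δt_3 = 5.495 × 41.6 = 228.6 ms.
Leg 4: γ = 1/√(1 − 0.983²) = 1/√0.03371 = 5.446; Δt_4 = 5.446 × 40.9 = 222.8 ms.
Total: 202.3 + 6324 + 228.6 + 222.8 ms.

Δt = 6980 ms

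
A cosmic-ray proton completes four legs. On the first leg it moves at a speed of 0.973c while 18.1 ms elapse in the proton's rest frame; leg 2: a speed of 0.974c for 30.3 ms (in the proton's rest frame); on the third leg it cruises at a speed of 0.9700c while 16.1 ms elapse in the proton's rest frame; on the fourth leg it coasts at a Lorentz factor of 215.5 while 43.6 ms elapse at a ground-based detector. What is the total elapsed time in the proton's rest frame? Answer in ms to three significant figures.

τ = 64.7 ms

Leg 1: 18.1 ms is already measured in the proton's rest frame.
Leg 2: 30.3 ms is already measured in the proton's rest frame.
Leg 3: 16.1 ms is already measured in the proton's rest frame.
Leg 4: γ = 215.5; τ_4 = 43.6/215.5 = 0.2023 ms.
Total: 18.10 + 30.30 + 16.10 + 0.2023 ms.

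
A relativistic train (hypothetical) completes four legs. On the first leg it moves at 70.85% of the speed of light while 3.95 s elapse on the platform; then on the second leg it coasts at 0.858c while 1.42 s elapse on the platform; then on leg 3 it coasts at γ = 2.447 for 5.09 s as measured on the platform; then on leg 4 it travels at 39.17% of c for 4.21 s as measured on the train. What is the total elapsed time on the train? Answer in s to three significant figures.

τ = 9.81 s

Leg 1: β = 0.7085; γ = 1/√(1 − 0.7085²) = 1/√0.4980 = 1.417; τ_1 = 3.95/1.417 = 2.788 s.
Leg 2: γ = 1/√(1 − 0.858²) = 1/√0.2638 = 1.947; τ_2 = 1.42/1.947 = 0.7294 s.
Leg 3: γ = 2.447; τ_3 = 5.09/2.447 = 2.080 s.
Leg 4: 4.21 s is already measured on the train.
Total: 2.788 + 0.7294 + 2.080 + 4.210 s.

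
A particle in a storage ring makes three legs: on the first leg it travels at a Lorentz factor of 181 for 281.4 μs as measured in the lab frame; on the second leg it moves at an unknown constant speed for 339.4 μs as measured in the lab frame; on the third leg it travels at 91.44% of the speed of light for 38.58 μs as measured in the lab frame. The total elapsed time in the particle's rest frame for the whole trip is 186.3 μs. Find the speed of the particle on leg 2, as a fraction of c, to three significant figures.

β = 0.867

Leg 1: γ = 181; τ_1 = 281.4/181.0 = 1.555 μs.
Leg 2: speed unknown; τ_2 = 339.4/γ_2.
Leg 3: β = 0.9144; γ = 1/√(1 − 0.9144²) = 1/√0.1639 = 2.470; τ_3 = 38.58/2.470 = 15.62 μs.
Total proper time: 1.555 + τ_2 + 15.62 = 186.3, so τ_2 = 186.3 − 17.17 = 169.1 μs.
γ_2 = 339.4/169.1 = 2.007; β = √(1 − 1/γ²) = √0.7517.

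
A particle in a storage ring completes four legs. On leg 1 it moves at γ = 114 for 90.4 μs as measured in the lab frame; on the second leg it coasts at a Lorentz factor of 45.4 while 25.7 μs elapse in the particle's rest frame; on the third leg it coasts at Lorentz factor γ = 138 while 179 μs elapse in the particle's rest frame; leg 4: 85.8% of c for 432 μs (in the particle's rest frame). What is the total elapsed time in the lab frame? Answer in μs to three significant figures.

Δt = 2.68×10⁴ μs

Leg 1: 90.4 μs is already measured in the lab frame.
Leg 2: γ = 45.4; Δt_2 = 45.40 × 25.7 = 1167 μs.
Leg 3: γ = 138; Δt_3 = 138.0 × 179 = 2.470×10⁴ μs.
Leg 4: β = 0.858; γ = 1/√(1 − 0.858²) = 1/√0.2638 = 1.947; Δt_4 = 1.947 × 432 = 841.0 μs.
Total: 90.40 + 1167 + 2.470×10⁴ + 841.0 μs.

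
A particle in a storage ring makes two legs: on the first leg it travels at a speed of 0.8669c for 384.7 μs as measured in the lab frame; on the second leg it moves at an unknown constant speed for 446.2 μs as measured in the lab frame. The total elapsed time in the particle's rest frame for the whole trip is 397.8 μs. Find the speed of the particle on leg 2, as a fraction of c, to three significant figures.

β = 0.887

Leg 1: γ = 1/√(1 − 0.8669²) = 1/√0.2485 = 2.006; τ_1 = 384.7/2.006 = 191.8 μs.
Leg 2: speed unknown; τ_2 = 446.2/γ_2.
Total proper time: 191.8 + τ_2 = 397.8, so τ_2 = 397.8 − 191.8 = 206.0 μs.
γ_2 = 446.2/206.0 = 2.166; β = √(1 − 1/γ²) = √0.7868.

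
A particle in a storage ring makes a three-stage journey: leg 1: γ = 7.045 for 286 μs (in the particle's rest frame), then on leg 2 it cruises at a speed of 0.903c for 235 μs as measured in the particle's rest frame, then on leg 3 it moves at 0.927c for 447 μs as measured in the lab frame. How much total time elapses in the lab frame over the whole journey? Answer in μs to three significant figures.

Leg 1: γ = 7.045; Δt_1 = 7.045 × 286 = 2015 μs.
Leg 2: γ = 1/√(1 − 0.903²) = 1/√0.1846 = 2.328; Δt_2 = 2.328 × 235 = 547.0 μs.
Leg 3: 447 μs is already measured in the lab frame.
Total: 2015 + 547.0 + 447.0 μs.

Δt = 3010 μs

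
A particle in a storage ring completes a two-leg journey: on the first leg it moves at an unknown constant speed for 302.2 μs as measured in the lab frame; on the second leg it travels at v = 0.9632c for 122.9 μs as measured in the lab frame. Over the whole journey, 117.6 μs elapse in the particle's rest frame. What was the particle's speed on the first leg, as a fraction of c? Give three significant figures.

Leg 1: speed unknown; τ_1 = 302.2/γ_1.
Leg 2: γ = 1/√(1 − 0.9632²) = 1/√0.07225 = 3.720; τ_2 = 122.9/3.720 = 33.03 μs.
Total proper time: τ_1 + 33.03 = 117.6, so τ_1 = 117.6 − 33.03 = 84.57 μs.
γ_1 = 302.2/84.57 = 3.574; β = √(1 − 1/γ²) = √0.9217.

β = 0.960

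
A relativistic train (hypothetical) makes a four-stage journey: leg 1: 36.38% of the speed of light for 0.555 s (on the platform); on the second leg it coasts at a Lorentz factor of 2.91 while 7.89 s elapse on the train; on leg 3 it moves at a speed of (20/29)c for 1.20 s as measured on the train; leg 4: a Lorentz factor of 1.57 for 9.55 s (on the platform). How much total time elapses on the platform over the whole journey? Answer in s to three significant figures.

Leg 1: 0.555 s is already measured on the platform.
Leg 2: γ = 2.91; Δt_2 = 2.910 × 7.89 = 22.96 s.
Leg 3: γ = 1/√(1 − (20/29)²) = 29/21 ≈ 1.381; Δt_3 = 1.381 × 1.20 = 1.657 s.
Leg 4: 9.55 s is already measured on the platform.
Total: 0.5550 + 22.96 + 1.657 + 9.550 s.

Δt = 34.7 s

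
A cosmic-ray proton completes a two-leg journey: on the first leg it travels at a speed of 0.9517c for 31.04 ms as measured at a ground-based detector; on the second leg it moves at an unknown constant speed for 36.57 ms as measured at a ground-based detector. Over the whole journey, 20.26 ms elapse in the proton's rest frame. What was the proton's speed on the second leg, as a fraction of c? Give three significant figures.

Leg 1: γ = 1/√(1 − 0.9517²) = 1/√0.09427 = 3.257; τ_1 = 31.04/3.257 = 9.530 ms.
Leg 2: speed unknown; τ_2 = 36.57/γ_2.
Total proper time: 9.530 + τ_2 = 20.26, so τ_2 = 20.26 − 9.530 = 10.73 ms.
γ_2 = 36.57/10.73 = 3.408; β = √(1 − 1/γ²) = √0.9139.

β = 0.956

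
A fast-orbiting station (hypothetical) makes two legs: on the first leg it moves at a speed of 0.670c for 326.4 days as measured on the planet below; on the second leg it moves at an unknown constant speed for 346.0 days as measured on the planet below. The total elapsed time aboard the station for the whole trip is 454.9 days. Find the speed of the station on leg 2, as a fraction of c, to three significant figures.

Leg 1: γ = 1/√(1 − 0.670²) = 1/√0.5511 = 1.347; τ_1 = 326.4/1.347 = 242.3 days.
Leg 2: speed unknown; τ_2 = 346.0/γ_2.
Total proper time: 242.3 + τ_2 = 454.9, so τ_2 = 454.9 − 242.3 = 212.6 days.
γ_2 = 346.0/212.6 = 1.628; β = √(1 − 1/γ²) = √0.6225.

β = 0.789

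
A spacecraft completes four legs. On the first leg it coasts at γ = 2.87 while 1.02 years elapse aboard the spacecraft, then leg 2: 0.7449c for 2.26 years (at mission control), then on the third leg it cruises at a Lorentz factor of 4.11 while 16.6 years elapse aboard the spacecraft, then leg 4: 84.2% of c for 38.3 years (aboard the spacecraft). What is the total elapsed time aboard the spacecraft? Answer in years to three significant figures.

Leg 1: 1.02 years is already measured aboard the spacecraft.
Leg 2: γ = 1/√(1 − 0.7449²) = 1/√0.4451 = 1.499; τ_2 = 2.26/1.499 = 1.508 years.
Leg 3: 16.6 years is already measured aboard the spacecraft.
Leg 4: 38.3 years is already measured aboard the spacecraft.
Total: 1.020 + 1.508 + 16.60 + 38.30 years.

τ = 57.4 years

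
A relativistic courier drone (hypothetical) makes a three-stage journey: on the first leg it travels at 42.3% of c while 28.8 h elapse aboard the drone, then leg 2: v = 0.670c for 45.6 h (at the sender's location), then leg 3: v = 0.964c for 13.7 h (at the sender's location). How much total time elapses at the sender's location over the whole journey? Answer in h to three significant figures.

Δt = 91.1 h

Leg 1: β = 0.423; γ = 1/√(1 − 0.423²) = 1/√0.8211 = 1.104; Δt_1 = 1.104 × 28.8 = 31.78 h.
Leg 2: 45.6 h is already measured at the sender's location.
Leg 3: 13.7 h is already measured at the sender's location.
Total: 31.78 + 45.60 + 13.70 h.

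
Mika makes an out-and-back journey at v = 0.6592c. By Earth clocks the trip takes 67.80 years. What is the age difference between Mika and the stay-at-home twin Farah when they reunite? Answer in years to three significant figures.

γ = 1/√(1 − 0.6592²) = 1/√0.5655 = 1.330
Mika's elapsed proper time: τ = 67.80/1.330 = 50.98 years.
Age gap = Δt − τ = 67.80 − 50.98 years.

Δt − τ = 16.8 years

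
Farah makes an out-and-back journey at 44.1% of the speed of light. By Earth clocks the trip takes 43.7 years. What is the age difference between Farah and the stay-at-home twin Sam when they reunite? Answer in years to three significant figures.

Δt − τ = 4.48 years

β = 0.441; γ = 1/√(1 − 0.441²) = 1/√0.8055 = 1.114
Farah's elapsed proper time: τ = 43.7/1.114 = 39.22 years.
Age gap = Δt − τ = 43.7 − 39.22 years.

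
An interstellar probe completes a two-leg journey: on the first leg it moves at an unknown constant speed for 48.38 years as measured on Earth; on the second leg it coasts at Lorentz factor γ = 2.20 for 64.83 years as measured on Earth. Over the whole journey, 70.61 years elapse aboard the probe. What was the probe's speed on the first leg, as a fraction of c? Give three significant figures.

β = 0.526

Leg 1: speed unknown; τ_1 = 48.38/γ_1.
Leg 2: γ = 2.20; τ_2 = 64.83/2.200 = 29.47 years.
Total proper time: τ_1 + 29.47 = 70.61, so τ_1 = 70.61 − 29.47 = 41.14 years.
γ_1 = 48.38/41.14 = 1.176; β = √(1 − 1/γ²) = √0.2768.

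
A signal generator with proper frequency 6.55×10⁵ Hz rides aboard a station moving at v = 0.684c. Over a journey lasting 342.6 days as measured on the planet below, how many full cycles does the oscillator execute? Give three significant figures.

N = 1.41×10¹³

γ = 1/√(1 − 0.684²) = 1/√0.5321 = 1.371
The oscillator's own cycle count is N = f × τ where τ is the proper time aboard the station. τ = Δt/γ = 342.6/1.371 = 249.9 days = 2.159×10⁷ s.
N = 6.55×10⁵ × 2.159×10⁷ = 1.414×10¹³.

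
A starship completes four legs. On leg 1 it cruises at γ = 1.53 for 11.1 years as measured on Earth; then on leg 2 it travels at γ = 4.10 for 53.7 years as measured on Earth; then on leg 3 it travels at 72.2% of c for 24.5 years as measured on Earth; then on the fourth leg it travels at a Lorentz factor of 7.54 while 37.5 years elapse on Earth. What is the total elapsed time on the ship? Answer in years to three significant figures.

Leg 1: γ = 1.53; τ_1 = 11.1/1.530 = 7.255 years.
Leg 2: γ = 4.10; τ_2 = 53.7/4.100 = 13.10 years.
Leg 3: β = 0.722; γ = 1/√(1 − 0.722²) = 1/√0.4787 = 1.445; τ_3 = 24.5/1.445 = 16.95 years.
Leg 4: γ = 7.54; τ_4 = 37.5/7.540 = 4.973 years.
Total: 7.255 + 13.10 + 16.95 + 4.973 years.

τ = 42.3 years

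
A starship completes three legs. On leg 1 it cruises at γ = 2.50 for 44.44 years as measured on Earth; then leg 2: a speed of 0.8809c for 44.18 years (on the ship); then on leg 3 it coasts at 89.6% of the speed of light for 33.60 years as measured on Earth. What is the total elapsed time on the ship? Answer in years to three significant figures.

τ = 76.9 years

Leg 1: γ = 2.50; τ_1 = 44.44/2.500 = 17.78 years.
Leg 2: 44.18 years is already measured on the ship.
Leg 3: β = 0.896; γ = 1/√(1 − 0.896²) = 1/√0.1972 = 2.252; τ_3 = 33.60/2.252 = 14.92 years.
Total: 17.78 + 44.18 + 14.92 years.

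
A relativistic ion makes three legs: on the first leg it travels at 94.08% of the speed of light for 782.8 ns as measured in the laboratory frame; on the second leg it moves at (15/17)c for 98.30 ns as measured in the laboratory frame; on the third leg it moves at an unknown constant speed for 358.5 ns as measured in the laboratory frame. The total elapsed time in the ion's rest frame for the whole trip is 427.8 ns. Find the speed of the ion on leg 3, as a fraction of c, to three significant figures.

Leg 1: β = 0.9408; γ = 1/√(1 − 0.9408²) = 1/√0.1149 = 2.950; τ_1 = 782.8/2.950 = 265.3 ns.
Leg 2: γ = 1/√(1 − (15/17)²) = 17/8 = 2.125; τ_2 = 98.30/2.125 = 46.26 ns.
Leg 3: speed unknown; τ_3 = 358.5/γ_3.
Total proper time: 265.3 + 46.26 + τ_3 = 427.8, so τ_3 = 427.8 − 311.6 = 116.2 ns.
γ_3 = 358.5/116.2 = 3.085; β = √(1 − 1/γ²) = √0.8949.

β = 0.946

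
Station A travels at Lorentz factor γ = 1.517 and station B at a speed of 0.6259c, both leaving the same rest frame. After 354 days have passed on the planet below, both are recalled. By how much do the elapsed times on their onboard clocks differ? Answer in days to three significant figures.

|τ_A − τ_B| = 42.7 days

A: γ = 1.517; τ_A = 354/1.517 = 233.4 days.
B: γ = 1/√(1 − 0.6259²) = 1/√0.6082 = 1.282; τ_B = 354/1.282 = 276.1 days.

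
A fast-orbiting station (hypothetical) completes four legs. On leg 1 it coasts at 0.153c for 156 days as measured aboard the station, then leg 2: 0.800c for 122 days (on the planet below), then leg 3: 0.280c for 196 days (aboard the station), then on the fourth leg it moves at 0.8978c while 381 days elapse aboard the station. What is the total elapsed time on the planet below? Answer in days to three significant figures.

Δt = 1350 days

Leg 1: γ = 1/√(1 − 0.153²) = 1/√0.9766 = 1.012; Δt_1 = 1.012 × 156 = 157.9 days.
Leg 2: 122 days is already measured on the planet below.
Leg 3: γ = 1/√(1 − 0.280²) = 25/24 ≈ 1.042; Δt_3 = 1.042 × 196 = 204.2 days.
Leg 4: γ = 1/√(1 − 0.8978²) = 1/√0.1940 = 2.271; Δt_4 = 2.271 × 381 = 865.1 days.
Total: 157.9 + 122.0 + 204.2 + 865.1 days.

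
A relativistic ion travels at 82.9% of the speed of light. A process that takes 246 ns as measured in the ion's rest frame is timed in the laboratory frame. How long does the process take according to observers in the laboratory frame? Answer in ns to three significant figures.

β = 0.829; γ = 1/√(1 − 0.829²) = 1/√0.3128 = 1.788
The interval measured in the ion's rest frame is the proper time (both events occur at the same place in that frame); the lab-frame interval is Δt = γτ = 1.788 × 246 ns.

Δt = 440 ns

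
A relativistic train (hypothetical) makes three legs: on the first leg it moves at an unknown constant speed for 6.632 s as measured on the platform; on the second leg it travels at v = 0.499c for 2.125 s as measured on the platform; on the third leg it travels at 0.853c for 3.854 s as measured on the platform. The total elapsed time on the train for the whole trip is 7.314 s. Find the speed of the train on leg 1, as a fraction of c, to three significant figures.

β = 0.853

Leg 1: speed unknown; τ_1 = 6.632/γ_1.
Leg 2: γ = 1/√(1 − 0.499²) = 1/√0.7510 = 1.154; τ_2 = 2.125/1.154 = 1.842 s.
Leg 3: γ = 1/√(1 − 0.853²) = 1/√0.2724 = 1.916; τ_3 = 3.854/1.916 = 2.011 s.
Total proper time: τ_1 + 1.842 + 2.011 = 7.314, so τ_1 = 7.314 − 3.853 = 3.461 s.
γ_1 = 6.632/3.461 = 1.916; β = √(1 − 1/γ²) = √0.7277.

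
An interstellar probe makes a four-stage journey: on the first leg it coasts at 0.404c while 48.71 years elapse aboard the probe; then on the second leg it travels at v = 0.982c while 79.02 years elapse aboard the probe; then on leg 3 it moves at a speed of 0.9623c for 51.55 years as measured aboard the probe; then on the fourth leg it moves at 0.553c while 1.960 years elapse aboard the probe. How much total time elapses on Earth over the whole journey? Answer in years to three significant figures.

Δt = 663 years

Leg 1: γ = 1/√(1 − 0.404²) = 1/√0.8368 = 1.093; Δt_1 = 1.093 × 48.71 = 53.25 years.
Leg 2: γ = 1/√(1 − 0.982²) = 1/√0.03568 = 5.294; Δt_2 = 5.294 × 79.02 = 418.4 years.
Leg 3: γ = 1/√(1 − 0.9623²) = 1/√0.07398 = 3.677; Δt_3 = 3.677 × 51.55 = 189.5 years.
Leg 4: γ = 1/√(1 − 0.553²) = 1/√0.6942 = 1.200; Δt_4 = 1.200 × 1.960 = 2.352 years.
Total: 53.25 + 418.4 + 189.5 + 2.352 years.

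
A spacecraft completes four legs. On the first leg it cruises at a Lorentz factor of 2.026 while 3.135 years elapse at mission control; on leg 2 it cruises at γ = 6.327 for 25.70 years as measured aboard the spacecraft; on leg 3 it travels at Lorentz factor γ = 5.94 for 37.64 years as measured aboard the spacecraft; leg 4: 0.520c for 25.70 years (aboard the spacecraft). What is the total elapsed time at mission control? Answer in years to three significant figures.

Leg 1: 3.135 years is already measured at mission control.
Leg 2: γ = 6.327; Δt_2 = 6.327 × 25.70 = 162.6 years.
Leg 3: γ = 5.94; Δt_3 = 5.940 × 37.64 = 223.6 years.
Leg 4: γ = 1/√(1 − 0.520²) = 1/√0.7296 = 1.171; Δt_4 = 1.171 × 25.70 = 30.09 years.
Total: 3.135 + 162.6 + 223.6 + 30.09 years.

Δt = 419 years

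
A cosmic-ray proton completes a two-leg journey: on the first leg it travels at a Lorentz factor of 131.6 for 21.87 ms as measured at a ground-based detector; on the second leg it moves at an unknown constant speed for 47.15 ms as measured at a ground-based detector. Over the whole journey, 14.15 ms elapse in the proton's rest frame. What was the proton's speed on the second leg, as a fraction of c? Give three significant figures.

Leg 1: γ = 131.6; τ_1 = 21.87/131.6 = 0.1662 ms.
Leg 2: speed unknown; τ_2 = 47.15/γ_2.
Total proper time: 0.1662 + τ_2 = 14.15, so τ_2 = 14.15 − 0.1662 = 13.98 ms.
γ_2 = 47.15/13.98 = 3.372; β = √(1 − 1/γ²) = √0.9120.

β = 0.955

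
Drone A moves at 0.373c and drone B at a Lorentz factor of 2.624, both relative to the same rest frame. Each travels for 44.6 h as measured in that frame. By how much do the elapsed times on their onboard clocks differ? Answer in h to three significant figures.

A: γ = 1/√(1 − 0.373²) = 1/√0.8609 = 1.078; τ_A = 44.6/1.078 = 41.38 h.
B: γ = 2.624; τ_B = 44.6/2.624 = 17.00 h.

|τ_A − τ_B| = 24.4 h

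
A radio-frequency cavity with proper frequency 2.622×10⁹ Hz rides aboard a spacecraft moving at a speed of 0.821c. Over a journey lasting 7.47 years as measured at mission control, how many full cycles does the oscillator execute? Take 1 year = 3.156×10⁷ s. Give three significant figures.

γ = 1/√(1 − 0.821²) = 1/√0.3260 = 1.752
The oscillator's own cycle count is N = f × τ where τ is the proper time aboard the spacecraft. τ = Δt/γ = 7.47/1.752 = 4.265 years = 1.346×10⁸ s.
N = 2.622×10⁹ × 1.346×10⁸ = 3.529×10¹⁷.

N = 3.53×10¹⁷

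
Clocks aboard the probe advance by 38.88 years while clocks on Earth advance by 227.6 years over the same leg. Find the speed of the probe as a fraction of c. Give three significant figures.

The proper time is measured aboard the probe (both events occur at the probe's location); Δt is measured on Earth. γ = Δt/τ = 227.6/38.88 = 5.854.
β = √(1 − 1/γ²) = √(1 − 0.02918) = √0.9708

β = 0.985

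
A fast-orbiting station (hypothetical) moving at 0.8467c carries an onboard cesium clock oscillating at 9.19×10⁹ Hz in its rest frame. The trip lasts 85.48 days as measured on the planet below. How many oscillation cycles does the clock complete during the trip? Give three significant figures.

N = 3.61×10¹⁶

γ = 1/√(1 − 0.8467²) = 1/√0.2831 = 1.879
The oscillator's own cycle count is N = f × τ where τ is the proper time aboard the station. τ = Δt/γ = 85.48/1.879 = 45.48 days = 3.930×10⁶ s.
N = 9.19×10⁹ × 3.930×10⁶ = 3.611×10¹⁶.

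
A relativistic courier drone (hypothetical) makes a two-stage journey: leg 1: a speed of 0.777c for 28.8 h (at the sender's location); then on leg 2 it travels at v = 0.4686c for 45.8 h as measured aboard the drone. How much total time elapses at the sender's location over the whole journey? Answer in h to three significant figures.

Δt = 80.6 h

Leg 1: 28.8 h is already measured at the sender's location.
Leg 2: γ = 1/√(1 − 0.4686²) = 1/√0.7804 = 1.132; Δt_2 = 1.132 × 45.8 = 51.84 h.
Total: 28.80 + 51.84 h.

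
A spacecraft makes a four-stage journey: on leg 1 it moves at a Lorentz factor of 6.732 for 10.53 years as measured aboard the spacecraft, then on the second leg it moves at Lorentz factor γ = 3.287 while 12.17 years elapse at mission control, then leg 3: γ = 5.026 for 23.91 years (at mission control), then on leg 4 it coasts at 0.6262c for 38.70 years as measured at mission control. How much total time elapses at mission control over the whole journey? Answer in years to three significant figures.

Leg 1: γ = 6.732; Δt_1 = 6.732 × 10.53 = 70.89 years.
Leg 2: 12.17 years is already measured at mission control.
Leg 3: 23.91 years is already measured at mission control.
Leg 4: 38.70 years is already measured at mission control.
Total: 70.89 + 12.17 + 23.91 + 38.70 years.

Δt = 146 years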